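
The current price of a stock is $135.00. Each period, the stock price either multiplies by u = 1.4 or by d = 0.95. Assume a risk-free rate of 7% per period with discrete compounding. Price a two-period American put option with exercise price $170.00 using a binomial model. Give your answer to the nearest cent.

$35.00

Risk-neutral probability p = (1 + 0.07 − 0.95)/(1.4 − 0.95) = 0.1200/0.4500 = 0.2667
Terminal stock prices: S_uu = 264.6, S_ud = 179.5, S_dd = 121.8
Terminal payoffs (K − S): max(-94.6, 0) = 0, max(-9.55, 0) = 0, max(48.16, 0) = 48.16
Node u (S = 189): continuation = 1/1.07·[0.2667·0.0000 + 0.7333·0.0000] = 0.0000; exercise value = 0.0000 ≤ continuation, so V_u = 0.0000
Node d (S = 128.2): continuation = 1/1.07·[0.2667·0.0000 + 0.7333·48.1625] = 33.0086; exercise value = 41.7500 > continuation, so V_d = 41.7500 (exercise)
Node 0 (S = 135): continuation = 1/1.07·[0.2667·0.0000 + 0.7333·41.7500] = 28.6137; exercise value = 35.0000 > continuation, so V_0 = 35.0000 (exercise)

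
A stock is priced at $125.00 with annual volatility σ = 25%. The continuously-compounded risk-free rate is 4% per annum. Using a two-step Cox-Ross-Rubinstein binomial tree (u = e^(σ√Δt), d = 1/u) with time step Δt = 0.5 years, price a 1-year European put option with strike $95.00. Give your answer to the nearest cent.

$1.65

CRR parameters: u = e^(σ√Δt) = e^(0.25·√0.5) = 1.1934, d = 1/u = 0.8380
Per-period rate: rΔt = 0.04·0.5 = 0.02, so R = e^0.02 = 1.0202
Risk-neutral probability p = (e^0.02 − 0.8380)/(1.1934 − 0.8380) = 0.1822/0.3554 = 0.5128
Terminal stock prices: S_uu = 178, S_ud = 125, S_dd = 87.77
Terminal payoffs (K − S): max(-83.01, 0) = 0, max(-30, 0) = 0, max(7.226, 0) = 7.226
Node u (S = 149.2): V_u = e^(−0.02)·[0.5128·0.0000 + 0.4872·0.0000] = 0.0000
Node d (S = 104.7): V_d = e^(−0.02)·[0.5128·0.0000 + 0.4872·7.2264] = 3.4513
Node 0 (S = 125): V_0 = e^(−0.02)·[0.5128·0.0000 + 0.4872·3.4513] = 1.6483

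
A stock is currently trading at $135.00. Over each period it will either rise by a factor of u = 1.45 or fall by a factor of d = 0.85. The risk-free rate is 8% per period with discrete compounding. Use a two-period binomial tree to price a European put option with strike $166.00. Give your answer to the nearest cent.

Risk-neutral probability p = (1 + 0.08 − 0.85)/(1.45 − 0.85) = 0.2300/0.6000 = 0.3833
Terminal stock prices: S_uu = 283.8, S_ud = 166.4, S_dd = 97.54
Terminal payoffs (K − S): max(-117.8, 0) = 0, max(-0.3875, 0) = 0, max(68.46, 0) = 68.46
Node u (S = 195.8): V_u = 1/1.08·[0.3833·0.0000 + 0.6167·0.0000] = 0.0000
Node d (S = 114.8): V_d = 1/1.08·[0.3833·0.0000 + 0.6167·68.4625] = 39.0912
Node 0 (S = 135): V_0 = 1/1.08·[0.3833·0.0000 + 0.6167·39.0912] = 22.3206

$22.32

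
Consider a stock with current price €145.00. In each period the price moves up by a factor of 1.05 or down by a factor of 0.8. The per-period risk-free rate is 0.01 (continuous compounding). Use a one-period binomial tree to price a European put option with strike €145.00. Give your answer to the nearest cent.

€4.59

Risk-neutral probability p = (e^0.01 − 0.8)/(1.05 − 0.8) = 0.2101/0.2500 = 0.8402
Terminal stock prices: S_u = 152.2, S_d = 116
Terminal payoffs (K − S): max(-7.25, 0) = 0, max(29, 0) = 29
Node 0 (S = 145): V_0 = e^(−0.01)·[0.8402·0.0000 + 0.1598·29.0000] = 4.5881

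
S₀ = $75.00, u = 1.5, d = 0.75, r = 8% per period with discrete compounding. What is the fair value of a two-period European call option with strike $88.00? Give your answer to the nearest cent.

$13.40

Risk-neutral probability p = (1 + 0.08 − 0.75)/(1.5 − 0.75) = 0.3300/0.7500 = 0.4400
Terminal stock prices: S_uu = 168.8, S_ud = 84.38, S_dd = 42.19
Terminal payoffs (S − K): max(80.75, 0) = 80.75, max(-3.625, 0) = 0, max(-45.81, 0) = 0
Node u (S = 112.5): V_u = 1/1.08·[0.4400·80.7500 + 0.5600·0.0000] = 32.8981
Node d (S = 56.25): V_d = 1/1.08·[0.4400·0.0000 + 0.5600·0.0000] = 0.0000
Node 0 (S = 75): V_0 = 1/1.08·[0.4400·32.8981 + 0.5600·0.0000] = 13.4029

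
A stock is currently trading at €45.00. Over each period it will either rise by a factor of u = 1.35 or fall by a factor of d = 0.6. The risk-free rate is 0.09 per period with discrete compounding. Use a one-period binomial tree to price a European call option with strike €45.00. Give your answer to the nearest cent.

Risk-neutral probability p = (1 + 0.09 − 0.6)/(1.35 − 0.6) = 0.4900/0.7500 = 0.6533
Terminal stock prices: S_u = 60.75, S_d = 27
Terminal payoffs (S − K): max(15.75, 0) = 15.75, max(-18, 0) = 0
Node 0 (S = 45): V_0 = 1/1.09·[0.6533·15.7500 + 0.3467·0.0000] = 9.4404

€9.44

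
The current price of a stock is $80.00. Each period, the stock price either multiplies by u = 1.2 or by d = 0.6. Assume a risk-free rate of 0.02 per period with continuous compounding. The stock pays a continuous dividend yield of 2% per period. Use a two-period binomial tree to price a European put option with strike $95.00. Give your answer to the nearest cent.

$23.04

Per-period risk-free factor R = e^0.02 = 1.0202; dividend-adjusted growth = e^(0.02−0.02) = 1.0000.
Risk-neutral probability p = (1.0000 − 0.6)/(1.2 − 0.6) = 0.4000/0.6000 = 0.6667
Terminal stock prices: S_uu = 115.2, S_ud = 57.6, S_dd = 28.8
Terminal payoffs (K − S): max(-20.2, 0) = 0, max(37.4, 0) = 37.4, max(66.2, 0) = 66.2
Node u (S = 96): V_u = e^(−0.02)·[0.6667·0.0000 + 0.3333·37.4000] = 12.2198
Node d (S = 48): V_d = e^(−0.02)·[0.6667·37.4000 + 0.3333·66.2000] = 46.0693
Node 0 (S = 80): V_0 = e^(−0.02)·[0.6667·12.2198 + 0.3333·46.0693] = 23.0376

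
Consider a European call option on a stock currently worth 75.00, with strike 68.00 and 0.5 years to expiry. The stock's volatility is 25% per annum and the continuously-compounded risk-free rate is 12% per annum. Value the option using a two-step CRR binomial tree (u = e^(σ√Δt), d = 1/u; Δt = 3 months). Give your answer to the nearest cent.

CRR parameters: u = e^(σ√Δt) = e^(0.25·√0.25) = 1.1331, d = 1/u = 0.8825
Per-period rate: rΔt = 0.12·0.25 = 0.03, so R = e^0.03 = 1.0305
Risk-neutral probability p = (e^0.03 − 0.8825)/(1.1331 − 0.8825) = 0.1480/0.2507 = 0.5903
Terminal stock prices: S_uu = 96.3, S_ud = 75, S_dd = 58.41
Terminal payoffs (S − K): max(28.3, 0) = 28.3, max(7, 0) = 7, max(-9.59, 0) = 0
Node u (S = 84.99): V_u = e^(−0.03)·[0.5903·28.3019 + 0.4097·7.0000] = 18.9958
Node d (S = 66.19): V_d = e^(−0.03)·[0.5903·7.0000 + 0.4097·0.0000] = 4.0099
Node 0 (S = 75): V_0 = e^(−0.03)·[0.5903·18.9958 + 0.4097·4.0099] = 12.4760

12.48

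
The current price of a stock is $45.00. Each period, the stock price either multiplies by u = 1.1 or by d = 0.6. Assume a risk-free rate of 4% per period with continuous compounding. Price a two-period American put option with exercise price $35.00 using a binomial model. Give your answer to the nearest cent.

$1.42

Risk-neutral probability p = (e^0.04 − 0.6)/(1.1 − 0.6) = 0.4408/0.5000 = 0.8816
Terminal stock prices: S_uu = 54.45, S_ud = 29.7, S_dd = 16.2
Terminal payoffs (K − S): max(-19.45, 0) = 0, max(5.3, 0) = 5.3, max(18.8, 0) = 18.8
Node u (S = 49.5): continuation = e^(−0.04)·[0.8816·0.0000 + 0.1184·5.3000] = 0.6028; exercise value = 0.0000 ≤ continuation, so V_u = 0.6028
Node d (S = 27): continuation = e^(−0.04)·[0.8816·5.3000 + 0.1184·18.8000] = 6.6276; exercise value = 8.0000 > continuation, so V_d = 8.0000 (exercise)
Node 0 (S = 45): continuation = e^(−0.04)·[0.8816·0.6028 + 0.1184·8.0000] = 1.4205; exercise value = 0.0000 ≤ continuation, so V_0 = 1.4205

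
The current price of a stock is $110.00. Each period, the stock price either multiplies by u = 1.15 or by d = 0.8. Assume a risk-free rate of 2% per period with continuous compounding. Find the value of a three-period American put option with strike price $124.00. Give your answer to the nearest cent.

$19.25

Risk-neutral probability p = (e^0.02 − 0.8)/(1.15 − 0.8) = 0.2202/0.3500 = 0.6291
Terminal stock prices: S_uuu = 167.3, S_uud = 116.4, S_udd = 80.96, S_ddd = 56.32
Terminal payoffs (K − S): max(-43.3, 0) = 0, max(7.62, 0) = 7.62, max(43.04, 0) = 43.04, max(67.68, 0) = 67.68
Node uu (S = 145.5): continuation = e^(−0.02)·[0.6291·0.0000 + 0.3709·7.6200] = 2.7699; exercise value = 0.0000 ≤ continuation, so V_uu = 2.7699
Node ud (S = 101.2): continuation = e^(−0.02)·[0.6291·7.6200 + 0.3709·43.0400] = 20.3446; exercise value = 22.8000 > continuation, so V_ud = 22.8000 (exercise)
Node dd (S = 70.4): continuation = e^(−0.02)·[0.6291·43.0400 + 0.3709·67.6800] = 51.1446; exercise value = 53.6000 > continuation, so V_dd = 53.6000 (exercise)
Node u (S = 126.5): continuation = e^(−0.02)·[0.6291·2.7699 + 0.3709·22.8000] = 9.9962; exercise value = 0.0000 ≤ continuation, so V_u = 9.9962
Node d (S = 88): continuation = e^(−0.02)·[0.6291·22.8000 + 0.3709·53.6000] = 33.5446; exercise value = 36.0000 > continuation, so V_d = 36.0000 (exercise)
Node 0 (S = 110): continuation = e^(−0.02)·[0.6291·9.9962 + 0.3709·36.0000] = 19.2509; exercise value = 14.0000 ≤ continuation, so V_0 = 19.2509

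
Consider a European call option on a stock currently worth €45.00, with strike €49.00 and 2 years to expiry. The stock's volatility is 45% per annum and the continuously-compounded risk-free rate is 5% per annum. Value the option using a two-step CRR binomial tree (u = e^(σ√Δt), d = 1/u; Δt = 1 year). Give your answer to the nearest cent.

CRR parameters: u = e^(σ√Δt) = e^(0.45·√1) = 1.5683, d = 1/u = 0.6376
Per-period rate: rΔt = 0.05·1 = 0.05, so R = e^0.05 = 1.0513
Risk-neutral probability p = (e^0.05 − 0.6376)/(1.5683 − 0.6376) = 0.4136/0.9307 = 0.4445
Terminal stock prices: S_uu = 110.7, S_ud = 45, S_dd = 18.3
Terminal payoffs (S − K): max(61.68, 0) = 61.68, max(-4, 0) = 0, max(-30.7, 0) = 0
Node u (S = 70.57): V_u = e^(−0.05)·[0.4445·61.6821 + 0.5555·0.0000] = 26.0776
Node d (S = 28.69): V_d = e^(−0.05)·[0.4445·0.0000 + 0.5555·0.0000] = 0.0000
Node 0 (S = 45): V_0 = e^(−0.05)·[0.4445·26.0776 + 0.5555·0.0000] = 11.0250

€11.02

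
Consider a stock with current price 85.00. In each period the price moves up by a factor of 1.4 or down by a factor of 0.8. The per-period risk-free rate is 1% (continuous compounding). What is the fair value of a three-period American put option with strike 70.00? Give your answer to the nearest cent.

7.05

Risk-neutral probability p = (e^0.01 − 0.8)/(1.4 − 0.8) = 0.2101/0.6000 = 0.3501
Terminal stock prices: S_uuu = 233.2, S_uud = 133.3, S_udd = 76.16, S_ddd = 43.52
Terminal payoffs (K − S): max(-163.2, 0) = 0, max(-63.28, 0) = 0, max(-6.16, 0) = 0, max(26.48, 0) = 26.48
Node uu (S = 166.6): continuation = e^(−0.01)·[0.3501·0.0000 + 0.6499·0.0000] = 0.0000; exercise value = 0.0000 ≤ continuation, so V_uu = 0.0000
Node ud (S = 95.2): continuation = e^(−0.01)·[0.3501·0.0000 + 0.6499·0.0000] = 0.0000; exercise value = 0.0000 ≤ continuation, so V_ud = 0.0000
Node dd (S = 54.4): continuation = e^(−0.01)·[0.3501·0.0000 + 0.6499·26.4800] = 17.0385; exercise value = 15.6000 ≤ continuation, so V_dd = 17.0385
Node u (S = 119): continuation = e^(−0.01)·[0.3501·0.0000 + 0.6499·0.0000] = 0.0000; exercise value = 0.0000 ≤ continuation, so V_u = 0.0000
Node d (S = 68): continuation = e^(−0.01)·[0.3501·0.0000 + 0.6499·17.0385] = 10.9634; exercise value = 2.0000 ≤ continuation, so V_d = 10.9634
Node 0 (S = 85): continuation = e^(−0.01)·[0.3501·0.0000 + 0.6499·10.9634] = 7.0544; exercise value = 0.0000 ≤ continuation, so V_0 = 7.0544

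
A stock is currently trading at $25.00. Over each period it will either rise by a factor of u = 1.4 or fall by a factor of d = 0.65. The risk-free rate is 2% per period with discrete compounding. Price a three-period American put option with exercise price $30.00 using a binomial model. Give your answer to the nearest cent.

$8.65

Risk-neutral probability p = (1 + 0.02 − 0.65)/(1.4 − 0.65) = 0.3700/0.7500 = 0.4933
Terminal stock prices: S_uuu = 68.6, S_uud = 31.85, S_udd = 14.79, S_ddd = 6.866
Terminal payoffs (K − S): max(-38.6, 0) = 0, max(-1.85, 0) = 0, max(15.21, 0) = 15.21, max(23.13, 0) = 23.13
Node uu (S = 49): continuation = 1/1.02·[0.4933·0.0000 + 0.5067·0.0000] = 0.0000; exercise value = 0.0000 ≤ continuation, so V_uu = 0.0000
Node ud (S = 22.75): continuation = 1/1.02·[0.4933·0.0000 + 0.5067·15.2125] = 7.5565; exercise value = 7.2500 ≤ continuation, so V_ud = 7.5565
Node dd (S = 10.56): continuation = 1/1.02·[0.4933·15.2125 + 0.5067·23.1344] = 18.8493; exercise value = 19.4375 > continuation, so V_dd = 19.4375 (exercise)
Node u (S = 35): continuation = 1/1.02·[0.4933·0.0000 + 0.5067·7.5565] = 3.7536; exercise value = 0.0000 ≤ continuation, so V_u = 3.7536
Node d (S = 16.25): continuation = 1/1.02·[0.4933·7.5565 + 0.5067·19.4375] = 13.3100; exercise value = 13.7500 > continuation, so V_d = 13.7500 (exercise)
Node 0 (S = 25): continuation = 1/1.02·[0.4933·3.7536 + 0.5067·13.7500] = 8.6455; exercise value = 5.0000 ≤ continuation, so V_0 = 8.6455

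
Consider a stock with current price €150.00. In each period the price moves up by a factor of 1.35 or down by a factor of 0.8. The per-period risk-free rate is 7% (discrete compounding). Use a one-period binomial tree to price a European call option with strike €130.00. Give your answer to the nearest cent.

€33.26

Risk-neutral probability p = (1 + 0.07 − 0.8)/(1.35 − 0.8) = 0.2700/0.5500 = 0.4909
Terminal stock prices: S_u = 202.5, S_d = 120
Terminal payoffs (S − K): max(72.5, 0) = 72.5, max(-10, 0) = 0
Node 0 (S = 150): V_0 = 1/1.07·[0.4909·72.5000 + 0.5091·0.0000] = 33.2625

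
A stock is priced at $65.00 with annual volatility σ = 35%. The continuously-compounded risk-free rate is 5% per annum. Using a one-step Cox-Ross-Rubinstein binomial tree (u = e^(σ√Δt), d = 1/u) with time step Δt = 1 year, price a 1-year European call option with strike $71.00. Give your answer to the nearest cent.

$9.80

CRR parameters: u = e^(σ√Δt) = e^(0.35·√1) = 1.4191, d = 1/u = 0.7047
Per-period rate: rΔt = 0.05·1 = 0.05, so R = e^0.05 = 1.0513
Risk-neutral probability p = (e^0.05 − 0.7047)/(1.4191 − 0.7047) = 0.3466/0.7144 = 0.4852
Terminal stock prices: S_u = 92.24, S_d = 45.8
Terminal payoffs (S − K): max(21.24, 0) = 21.24, max(-25.2, 0) = 0
Node 0 (S = 65): V_0 = e^(−0.05)·[0.4852·21.2394 + 0.5148·0.0000] = 9.8018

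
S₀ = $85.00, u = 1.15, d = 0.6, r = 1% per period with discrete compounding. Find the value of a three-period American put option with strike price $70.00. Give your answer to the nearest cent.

$7.25

Risk-neutral probability p = (1 + 0.01 − 0.6)/(1.15 − 0.6) = 0.4100/0.5500 = 0.7455
Terminal stock prices: S_uuu = 129.3, S_uud = 67.45, S_udd = 35.19, S_ddd = 18.36
Terminal payoffs (K − S): max(-59.27, 0) = 0, max(2.553, 0) = 2.553, max(34.81, 0) = 34.81, max(51.64, 0) = 51.64
Node uu (S = 112.4): continuation = 1/1.01·[0.7455·0.0000 + 0.2545·2.5525] = 0.6433; exercise value = 0.0000 ≤ continuation, so V_uu = 0.6433
Node ud (S = 58.65): continuation = 1/1.01·[0.7455·2.5525 + 0.2545·34.8100] = 10.6569; exercise value = 11.3500 > continuation, so V_ud = 11.3500 (exercise)
Node dd (S = 30.6): continuation = 1/1.01·[0.7455·34.8100 + 0.2545·51.6400] = 38.7069; exercise value = 39.4000 > continuation, so V_dd = 39.4000 (exercise)
Node u (S = 97.75): continuation = 1/1.01·[0.7455·0.6433 + 0.2545·11.3500] = 3.3353; exercise value = 0.0000 ≤ continuation, so V_u = 3.3353
Node d (S = 51): continuation = 1/1.01·[0.7455·11.3500 + 0.2545·39.4000] = 18.3069; exercise value = 19.0000 > continuation, so V_d = 19.0000 (exercise)
Node 0 (S = 85): continuation = 1/1.01·[0.7455·3.3353 + 0.2545·19.0000] = 7.2502; exercise value = 0.0000 ≤ continuation, so V_0 = 7.2502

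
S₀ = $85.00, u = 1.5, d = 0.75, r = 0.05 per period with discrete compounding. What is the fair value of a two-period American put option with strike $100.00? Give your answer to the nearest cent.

Risk-neutral probability p = (1 + 0.05 − 0.75)/(1.5 − 0.75) = 0.3000/0.7500 = 0.4000
Terminal stock prices: S_uu = 191.2, S_ud = 95.62, S_dd = 47.81
Terminal payoffs (K − S): max(-91.25, 0) = 0, max(4.375, 0) = 4.375, max(52.19, 0) = 52.19
Node u (S = 127.5): continuation = 1/1.05·[0.4000·0.0000 + 0.6000·4.3750] = 2.5000; exercise value = 0.0000 ≤ continuation, so V_u = 2.5000
Node d (S = 63.75): continuation = 1/1.05·[0.4000·4.3750 + 0.6000·52.1875] = 31.4881; exercise value = 36.2500 > continuation, so V_d = 36.2500 (exercise)
Node 0 (S = 85): continuation = 1/1.05·[0.4000·2.5000 + 0.6000·36.2500] = 21.6667; exercise value = 15.0000 ≤ continuation, so V_0 = 21.6667

$21.67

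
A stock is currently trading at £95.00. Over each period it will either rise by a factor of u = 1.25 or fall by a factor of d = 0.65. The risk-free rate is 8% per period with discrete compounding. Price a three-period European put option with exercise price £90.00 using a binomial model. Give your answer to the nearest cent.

£6.61

Risk-neutral probability p = (1 + 0.08 − 0.65)/(1.25 − 0.65) = 0.4300/0.6000 = 0.7167
Terminal stock prices: S_uuu = 185.5, S_uud = 96.48, S_udd = 50.17, S_ddd = 26.09
Terminal payoffs (K − S): max(-95.55, 0) = 0, max(-6.484, 0) = 0, max(39.83, 0) = 39.83, max(63.91, 0) = 63.91
Node uu (S = 148.4): V_uu = 1/1.08·[0.7167·0.0000 + 0.2833·0.0000] = 0.0000
Node ud (S = 77.19): V_ud = 1/1.08·[0.7167·0.0000 + 0.2833·39.8281] = 10.4487
Node dd (S = 40.14): V_dd = 1/1.08·[0.7167·39.8281 + 0.2833·63.9106] = 43.1958
Node u (S = 118.8): V_u = 1/1.08·[0.7167·0.0000 + 0.2833·10.4487] = 2.7412
Node d (S = 61.75): V_d = 1/1.08·[0.7167·10.4487 + 0.2833·43.1958] = 18.2658
Node 0 (S = 95): V_0 = 1/1.08·[0.7167·2.7412 + 0.2833·18.2658] = 6.6110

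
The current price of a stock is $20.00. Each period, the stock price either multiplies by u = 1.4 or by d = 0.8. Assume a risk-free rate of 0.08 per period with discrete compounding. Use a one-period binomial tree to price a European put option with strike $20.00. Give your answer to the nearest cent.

Risk-neutral probability p = (1 + 0.08 − 0.8)/(1.4 − 0.8) = 0.2800/0.6000 = 0.4667
Terminal stock prices: S_u = 28, S_d = 16
Terminal payoffs (K − S): max(-8, 0) = 0, max(4, 0) = 4
Node 0 (S = 20): V_0 = 1/1.08·[0.4667·0.0000 + 0.5333·4.0000] = 1.9753

$1.98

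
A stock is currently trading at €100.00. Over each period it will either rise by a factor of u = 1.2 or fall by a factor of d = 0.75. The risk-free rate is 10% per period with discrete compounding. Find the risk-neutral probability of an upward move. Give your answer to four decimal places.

Risk-neutral probability p = (1 + 0.1 − 0.75)/(1.2 − 0.75) = 0.3500/0.4500 = 0.7778

p = 0.7778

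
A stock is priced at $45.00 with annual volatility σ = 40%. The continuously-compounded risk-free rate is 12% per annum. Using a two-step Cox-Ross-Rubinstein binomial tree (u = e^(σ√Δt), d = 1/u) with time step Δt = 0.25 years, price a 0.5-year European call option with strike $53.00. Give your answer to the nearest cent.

CRR parameters: u = e^(σ√Δt) = e^(0.4·√0.25) = 1.2214, d = 1/u = 0.8187
Per-period rate: rΔt = 0.12·0.25 = 0.03, so R = e^0.03 = 1.0305
Risk-neutral probability p = (e^0.03 − 0.8187)/(1.2214 − 0.8187) = 0.2117/0.4027 = 0.5258
Terminal stock prices: S_uu = 67.13, S_ud = 45, S_dd = 30.16
Terminal payoffs (S − K): max(14.13, 0) = 14.13, max(-8, 0) = 0, max(-22.84, 0) = 0
Node u (S = 54.96): V_u = e^(−0.03)·[0.5258·14.1321 + 0.4742·0.0000] = 7.2110
Node d (S = 36.84): V_d = e^(−0.03)·[0.5258·0.0000 + 0.4742·0.0000] = 0.0000
Node 0 (S = 45): V_0 = e^(−0.03)·[0.5258·7.2110 + 0.4742·0.0000] = 3.6795

$3.68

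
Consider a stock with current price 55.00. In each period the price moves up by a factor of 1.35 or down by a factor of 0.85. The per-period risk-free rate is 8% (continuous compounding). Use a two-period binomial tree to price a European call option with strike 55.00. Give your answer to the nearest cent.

11.83

Risk-neutral probability p = (e^0.08 − 0.85)/(1.35 − 0.85) = 0.2333/0.5000 = 0.4666
Terminal stock prices: S_uu = 100.2, S_ud = 63.11, S_dd = 39.74
Terminal payoffs (S − K): max(45.24, 0) = 45.24, max(8.112, 0) = 8.112, max(-15.26, 0) = 0
Node u (S = 74.25): V_u = e^(−0.08)·[0.4666·45.2375 + 0.5334·8.1125] = 23.4786
Node d (S = 46.75): V_d = e^(−0.08)·[0.4666·8.1125 + 0.5334·0.0000] = 3.4941
Node 0 (S = 55): V_0 = e^(−0.08)·[0.4666·23.4786 + 0.5334·3.4941] = 11.8328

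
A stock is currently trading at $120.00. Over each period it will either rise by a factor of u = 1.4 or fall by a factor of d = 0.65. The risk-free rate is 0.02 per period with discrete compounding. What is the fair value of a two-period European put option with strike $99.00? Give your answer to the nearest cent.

Risk-neutral probability p = (1 + 0.02 − 0.65)/(1.4 − 0.65) = 0.3700/0.7500 = 0.4933
Terminal stock prices: S_uu = 235.2, S_ud = 109.2, S_dd = 50.7
Terminal payoffs (K − S): max(-136.2, 0) = 0, max(-10.2, 0) = 0, max(48.3, 0) = 48.3
Node u (S = 168): V_u = 1/1.02·[0.4933·0.0000 + 0.5067·0.0000] = 0.0000
Node d (S = 78): V_d = 1/1.02·[0.4933·0.0000 + 0.5067·48.3000] = 23.9922
Node 0 (S = 120): V_0 = 1/1.02·[0.4933·0.0000 + 0.5067·23.9922] = 11.9177

$11.92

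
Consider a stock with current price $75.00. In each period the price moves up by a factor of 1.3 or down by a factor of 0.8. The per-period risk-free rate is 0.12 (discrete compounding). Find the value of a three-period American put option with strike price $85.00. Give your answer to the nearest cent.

$10.00

Risk-neutral probability p = (1 + 0.12 − 0.8)/(1.3 − 0.8) = 0.3200/0.5000 = 0.6400
Terminal stock prices: S_uuu = 164.8, S_uud = 101.4, S_udd = 62.4, S_ddd = 38.4
Terminal payoffs (K − S): max(-79.78, 0) = 0, max(-16.4, 0) = 0, max(22.6, 0) = 22.6, max(46.6, 0) = 46.6
Node uu (S = 126.8): continuation = 1/1.12·[0.6400·0.0000 + 0.3600·0.0000] = 0.0000; exercise value = 0.0000 ≤ continuation, so V_uu = 0.0000
Node ud (S = 78): continuation = 1/1.12·[0.6400·0.0000 + 0.3600·22.6000] = 7.2643; exercise value = 7.0000 ≤ continuation, so V_ud = 7.2643
Node dd (S = 48): continuation = 1/1.12·[0.6400·22.6000 + 0.3600·46.6000] = 27.8929; exercise value = 37.0000 > continuation, so V_dd = 37.0000 (exercise)
Node u (S = 97.5): continuation = 1/1.12·[0.6400·0.0000 + 0.3600·7.2643] = 2.3349; exercise value = 0.0000 ≤ continuation, so V_u = 2.3349
Node d (S = 60): continuation = 1/1.12·[0.6400·7.2643 + 0.3600·37.0000] = 16.0439; exercise value = 25.0000 > continuation, so V_d = 25.0000 (exercise)
Node 0 (S = 75): continuation = 1/1.12·[0.6400·2.3349 + 0.3600·25.0000] = 9.3700; exercise value = 10.0000 > continuation, so V_0 = 10.0000 (exercise)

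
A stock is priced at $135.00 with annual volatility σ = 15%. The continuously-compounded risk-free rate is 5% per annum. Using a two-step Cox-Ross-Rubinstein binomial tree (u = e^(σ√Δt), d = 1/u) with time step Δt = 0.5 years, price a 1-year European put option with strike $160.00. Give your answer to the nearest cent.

$19.50

CRR parameters: u = e^(σ√Δt) = e^(0.15·√0.5) = 1.1119, d = 1/u = 0.8994
Per-period rate: rΔt = 0.05·0.5 = 0.025, so R = e^0.025 = 1.0253
Risk-neutral probability p = (e^0.025 − 0.8994)/(1.1119 − 0.8994) = 0.1259/0.2125 = 0.5926
Terminal stock prices: S_uu = 166.9, S_ud = 135, S_dd = 109.2
Terminal payoffs (K − S): max(-6.902, 0) = 0, max(25, 0) = 25, max(50.8, 0) = 50.8
Node u (S = 150.1): V_u = e^(−0.025)·[0.5926·0.0000 + 0.4074·25.0000] = 9.9330
Node d (S = 121.4): V_d = e^(−0.025)·[0.5926·25.0000 + 0.4074·50.8042] = 34.6353
Node 0 (S = 135): V_0 = e^(−0.025)·[0.5926·9.9330 + 0.4074·34.6353] = 19.5025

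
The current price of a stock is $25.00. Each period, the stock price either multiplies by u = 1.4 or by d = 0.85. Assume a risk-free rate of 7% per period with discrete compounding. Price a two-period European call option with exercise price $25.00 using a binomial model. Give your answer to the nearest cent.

$5.35

Risk-neutral probability p = (1 + 0.07 − 0.85)/(1.4 − 0.85) = 0.2200/0.5500 = 0.4000
Terminal stock prices: S_uu = 49, S_ud = 29.75, S_dd = 18.06
Terminal payoffs (S − K): max(24, 0) = 24, max(4.75, 0) = 4.75, max(-6.938, 0) = 0
Node u (S = 35): V_u = 1/1.07·[0.4000·24.0000 + 0.6000·4.7500] = 11.6355
Node d (S = 21.25): V_d = 1/1.07·[0.4000·4.7500 + 0.6000·0.0000] = 1.7757
Node 0 (S = 25): V_0 = 1/1.07·[0.4000·11.6355 + 0.6000·1.7757] = 5.3454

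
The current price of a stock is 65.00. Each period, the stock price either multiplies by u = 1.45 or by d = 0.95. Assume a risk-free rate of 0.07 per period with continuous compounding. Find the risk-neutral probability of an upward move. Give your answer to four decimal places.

p = 0.2450

Risk-neutral probability p = (e^0.07 − 0.95)/(1.45 − 0.95) = 0.1225/0.5000 = 0.2450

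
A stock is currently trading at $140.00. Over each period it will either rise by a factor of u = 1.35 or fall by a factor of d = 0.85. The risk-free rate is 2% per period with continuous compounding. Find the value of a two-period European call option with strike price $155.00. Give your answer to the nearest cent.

$13.59

Risk-neutral probability p = (e^0.02 − 0.85)/(1.35 − 0.85) = 0.1702/0.5000 = 0.3404
Terminal stock prices: S_uu = 255.2, S_ud = 160.7, S_dd = 101.1
Terminal payoffs (S − K): max(100.2, 0) = 100.2, max(5.65, 0) = 5.65, max(-53.85, 0) = 0
Node u (S = 189): V_u = e^(−0.02)·[0.3404·100.1500 + 0.6596·5.6500] = 37.0692
Node d (S = 119): V_d = e^(−0.02)·[0.3404·5.6500 + 0.6596·0.0000] = 1.8852
Node 0 (S = 140): V_0 = e^(−0.02)·[0.3404·37.0692 + 0.6596·1.8852] = 13.5874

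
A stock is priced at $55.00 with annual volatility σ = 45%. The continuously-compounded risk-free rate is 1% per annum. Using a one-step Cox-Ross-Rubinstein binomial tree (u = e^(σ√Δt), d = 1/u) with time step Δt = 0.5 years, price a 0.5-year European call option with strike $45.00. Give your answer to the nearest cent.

$13.06

CRR parameters: u = e^(σ√Δt) = e^(0.45·√0.5) = 1.3746, d = 1/u = 0.7275
Per-period rate: rΔt = 0.01·0.5 = 0.005, so R = e^0.005 = 1.0050
Risk-neutral probability p = (e^0.005 − 0.7275)/(1.3746 − 0.7275) = 0.2776/0.6472 = 0.4289
Terminal stock prices: S_u = 75.61, S_d = 40.01
Terminal payoffs (S − K): max(30.61, 0) = 30.61, max(-4.99, 0) = 0
Node 0 (S = 55): V_0 = e^(−0.005)·[0.4289·30.6057 + 0.5711·0.0000] = 13.0601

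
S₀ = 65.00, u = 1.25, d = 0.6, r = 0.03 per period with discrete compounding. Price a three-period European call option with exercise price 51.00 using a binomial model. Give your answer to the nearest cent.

Risk-neutral probability p = (1 + 0.03 − 0.6)/(1.25 − 0.6) = 0.4300/0.6500 = 0.6615
Terminal stock prices: S_uuu = 127, S_uud = 60.94, S_udd = 29.25, S_ddd = 14.04
Terminal payoffs (S − K): max(75.95, 0) = 75.95, max(9.938, 0) = 9.938, max(-21.75, 0) = 0, max(-36.96, 0) = 0
Node uu (S = 101.6): V_uu = 1/1.03·[0.6615·75.9531 + 0.3385·9.9375] = 52.0479
Node ud (S = 48.75): V_ud = 1/1.03·[0.6615·9.9375 + 0.3385·0.0000] = 6.3826
Node dd (S = 23.4): V_dd = 1/1.03·[0.6615·0.0000 + 0.3385·0.0000] = 0.0000
Node u (S = 81.25): V_u = 1/1.03·[0.6615·52.0479 + 0.3385·6.3826] = 35.5262
Node d (S = 39): V_d = 1/1.03·[0.6615·6.3826 + 0.3385·0.0000] = 4.0993
Node 0 (S = 65): V_0 = 1/1.03·[0.6615·35.5262 + 0.3385·4.0993] = 24.1645

24.16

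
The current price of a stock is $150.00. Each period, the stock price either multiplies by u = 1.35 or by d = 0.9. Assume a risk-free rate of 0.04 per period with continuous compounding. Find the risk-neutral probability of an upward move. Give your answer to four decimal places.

p = 0.3129

Risk-neutral probability p = (e^0.04 − 0.9)/(1.35 − 0.9) = 0.1408/0.4500 = 0.3129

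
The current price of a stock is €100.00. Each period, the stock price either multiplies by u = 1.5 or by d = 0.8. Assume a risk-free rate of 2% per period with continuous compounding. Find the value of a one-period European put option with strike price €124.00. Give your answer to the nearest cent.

Risk-neutral probability p = (e^0.02 − 0.8)/(1.5 − 0.8) = 0.2202/0.7000 = 0.3146
Terminal stock prices: S_u = 150, S_d = 80
Terminal payoffs (K − S): max(-26, 0) = 0, max(44, 0) = 44
Node 0 (S = 100): V_0 = e^(−0.02)·[0.3146·0.0000 + 0.6854·44.0000] = 29.5616

€29.56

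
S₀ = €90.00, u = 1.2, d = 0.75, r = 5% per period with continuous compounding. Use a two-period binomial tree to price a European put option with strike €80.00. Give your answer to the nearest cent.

€2.90

Risk-neutral probability p = (e^0.05 − 0.75)/(1.2 − 0.75) = 0.3013/0.4500 = 0.6695
Terminal stock prices: S_uu = 129.6, S_ud = 81, S_dd = 50.62
Terminal payoffs (K − S): max(-49.6, 0) = 0, max(-1, 0) = 0, max(29.38, 0) = 29.38
Node u (S = 108): V_u = e^(−0.05)·[0.6695·0.0000 + 0.3305·0.0000] = 0.0000
Node d (S = 67.5): V_d = e^(−0.05)·[0.6695·0.0000 + 0.3305·29.3750] = 9.2352
Node 0 (S = 90): V_0 = e^(−0.05)·[0.6695·0.0000 + 0.3305·9.2352] = 2.9034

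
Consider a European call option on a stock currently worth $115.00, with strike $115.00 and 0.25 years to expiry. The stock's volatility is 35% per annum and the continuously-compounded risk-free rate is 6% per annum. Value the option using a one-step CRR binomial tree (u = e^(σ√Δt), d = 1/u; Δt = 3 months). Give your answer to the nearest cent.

$10.82

CRR parameters: u = e^(σ√Δt) = e^(0.35·√0.25) = 1.1912, d = 1/u = 0.8395
Per-period rate: rΔt = 0.06·0.25 = 0.015, so R = e^0.015 = 1.0151
Risk-neutral probability p = (e^0.015 − 0.8395)/(1.1912 − 0.8395) = 0.1757/0.3518 = 0.4993
Terminal stock prices: S_u = 137, S_d = 96.54
Terminal payoffs (S − K): max(21.99, 0) = 21.99, max(-18.46, 0) = 0
Node 0 (S = 115): V_0 = e^(−0.015)·[0.4993·21.9933 + 0.5007·0.0000] = 10.8182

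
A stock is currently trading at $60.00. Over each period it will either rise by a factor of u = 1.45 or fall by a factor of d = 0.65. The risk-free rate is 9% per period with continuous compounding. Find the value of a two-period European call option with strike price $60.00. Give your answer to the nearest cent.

$17.03

Risk-neutral probability p = (e^0.09 − 0.65)/(1.45 − 0.65) = 0.4442/0.8000 = 0.5552
Terminal stock prices: S_uu = 126.2, S_ud = 56.55, S_dd = 25.35
Terminal payoffs (S − K): max(66.15, 0) = 66.15, max(-3.45, 0) = 0, max(-34.65, 0) = 0
Node u (S = 87): V_u = e^(−0.09)·[0.5552·66.1500 + 0.4448·0.0000] = 33.5666
Node d (S = 39): V_d = e^(−0.09)·[0.5552·0.0000 + 0.4448·0.0000] = 0.0000
Node 0 (S = 60): V_0 = e^(−0.09)·[0.5552·33.5666 + 0.4448·0.0000] = 17.0327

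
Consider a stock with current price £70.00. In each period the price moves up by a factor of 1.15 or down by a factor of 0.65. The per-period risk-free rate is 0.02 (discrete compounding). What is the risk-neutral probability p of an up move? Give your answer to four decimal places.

p = 0.7400

Risk-neutral probability p = (1 + 0.02 − 0.65)/(1.15 − 0.65) = 0.3700/0.5000 = 0.7400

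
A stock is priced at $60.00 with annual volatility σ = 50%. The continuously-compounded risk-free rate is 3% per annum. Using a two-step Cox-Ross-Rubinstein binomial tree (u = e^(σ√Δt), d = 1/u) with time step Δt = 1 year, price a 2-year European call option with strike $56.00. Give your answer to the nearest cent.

$18.51

CRR parameters: u = e^(σ√Δt) = e^(0.5·√1) = 1.6487, d = 1/u = 0.6065
Per-period rate: rΔt = 0.03·1 = 0.03, so R = e^0.03 = 1.0305
Risk-neutral probability p = (e^0.03 − 0.6065)/(1.6487 − 0.6065) = 0.4239/1.0422 = 0.4068
Terminal stock prices: S_uu = 163.1, S_ud = 60, S_dd = 22.07
Terminal payoffs (S − K): max(107.1, 0) = 107.1, max(4, 0) = 4, max(-33.93, 0) = 0
Node u (S = 98.92): V_u = e^(−0.03)·[0.4068·107.0969 + 0.5932·4.0000] = 44.5783
Node d (S = 36.39): V_d = e^(−0.03)·[0.4068·4.0000 + 0.5932·0.0000] = 1.5790
Node 0 (S = 60): V_0 = e^(−0.03)·[0.4068·44.5783 + 0.5932·1.5790] = 18.5059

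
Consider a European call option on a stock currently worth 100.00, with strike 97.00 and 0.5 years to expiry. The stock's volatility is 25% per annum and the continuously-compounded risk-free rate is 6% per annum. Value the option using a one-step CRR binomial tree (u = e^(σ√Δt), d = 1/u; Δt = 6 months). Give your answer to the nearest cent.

CRR parameters: u = e^(σ√Δt) = e^(0.25·√0.5) = 1.1934, d = 1/u = 0.8380
Per-period rate: rΔt = 0.06·0.5 = 0.03, so R = e^0.03 = 1.0305
Risk-neutral probability p = (e^0.03 − 0.8380)/(1.1934 − 0.8380) = 0.1925/0.3554 = 0.5416
Terminal stock prices: S_u = 119.3, S_d = 83.8
Terminal payoffs (S − K): max(22.34, 0) = 22.34, max(-13.2, 0) = 0
Node 0 (S = 100): V_0 = e^(−0.03)·[0.5416·22.3365 + 0.4584·0.0000] = 11.7402

11.74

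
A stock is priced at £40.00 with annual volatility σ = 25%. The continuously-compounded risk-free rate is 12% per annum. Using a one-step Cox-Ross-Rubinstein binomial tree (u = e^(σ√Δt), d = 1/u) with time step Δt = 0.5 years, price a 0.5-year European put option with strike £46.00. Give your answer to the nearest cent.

£4.35

CRR parameters: u = e^(σ√Δt) = e^(0.25·√0.5) = 1.1934, d = 1/u = 0.8380
Per-period rate: rΔt = 0.12·0.5 = 0.06, so R = e^0.06 = 1.0618
Risk-neutral probability p = (e^0.06 − 0.8380)/(1.1934 − 0.8380) = 0.2239/0.3554 = 0.6299
Terminal stock prices: S_u = 47.73, S_d = 33.52
Terminal payoffs (K − S): max(-1.735, 0) = 0, max(12.48, 0) = 12.48
Node 0 (S = 40): V_0 = e^(−0.06)·[0.6299·0.0000 + 0.3701·12.4813] = 4.3502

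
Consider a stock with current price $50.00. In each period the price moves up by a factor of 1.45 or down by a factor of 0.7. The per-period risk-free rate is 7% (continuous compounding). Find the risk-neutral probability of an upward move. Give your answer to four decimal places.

p = 0.4967

Risk-neutral probability p = (e^0.07 − 0.7)/(1.45 − 0.7) = 0.3725/0.7500 = 0.4967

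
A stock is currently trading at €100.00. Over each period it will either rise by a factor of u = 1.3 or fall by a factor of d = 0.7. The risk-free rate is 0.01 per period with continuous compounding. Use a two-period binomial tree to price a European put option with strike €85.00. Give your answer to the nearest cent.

Risk-neutral probability p = (e^0.01 − 0.7)/(1.3 − 0.7) = 0.3101/0.6000 = 0.5168
Terminal stock prices: S_uu = 169, S_ud = 91, S_dd = 49
Terminal payoffs (K − S): max(-84, 0) = 0, max(-6, 0) = 0, max(36, 0) = 36
Node u (S = 130): V_u = e^(−0.01)·[0.5168·0.0000 + 0.4832·0.0000] = 0.0000
Node d (S = 70): V_d = e^(−0.01)·[0.5168·0.0000 + 0.4832·36.0000] = 17.2239
Node 0 (S = 100): V_0 = e^(−0.01)·[0.5168·0.0000 + 0.4832·17.2239] = 8.2406

€8.24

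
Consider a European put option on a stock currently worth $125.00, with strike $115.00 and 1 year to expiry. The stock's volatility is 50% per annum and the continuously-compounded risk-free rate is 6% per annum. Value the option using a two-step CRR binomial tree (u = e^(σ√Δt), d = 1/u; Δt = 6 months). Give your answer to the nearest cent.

$14.94

CRR parameters: u = e^(σ√Δt) = e^(0.5·√0.5) = 1.4241, d = 1/u = 0.7022
Per-period rate: rΔt = 0.06·0.5 = 0.03, so R = e^0.03 = 1.0305
Risk-neutral probability p = (e^0.03 − 0.7022)/(1.4241 − 0.7022) = 0.3283/0.7219 = 0.4547
Terminal stock prices: S_uu = 253.5, S_ud = 125, S_dd = 61.63
Terminal payoffs (K − S): max(-138.5, 0) = 0, max(-10, 0) = 0, max(53.37, 0) = 53.37
Node u (S = 178): V_u = e^(−0.03)·[0.4547·0.0000 + 0.5453·0.0000] = 0.0000
Node d (S = 87.77): V_d = e^(−0.03)·[0.4547·0.0000 + 0.5453·53.3664] = 28.2403
Node 0 (S = 125): V_0 = e^(−0.03)·[0.4547·0.0000 + 0.5453·28.2403] = 14.9442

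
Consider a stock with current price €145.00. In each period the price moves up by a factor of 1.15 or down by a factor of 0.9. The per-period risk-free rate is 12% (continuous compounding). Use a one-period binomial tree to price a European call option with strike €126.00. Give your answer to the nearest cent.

Risk-neutral probability p = (e^0.12 − 0.9)/(1.15 − 0.9) = 0.2275/0.2500 = 0.9100
Terminal stock prices: S_u = 166.8, S_d = 130.5
Terminal payoffs (S − K): max(40.75, 0) = 40.75, max(4.5, 0) = 4.5
Node 0 (S = 145): V_0 = e^(−0.12)·[0.9100·40.7500 + 0.0900·4.5000] = 33.2480

€33.25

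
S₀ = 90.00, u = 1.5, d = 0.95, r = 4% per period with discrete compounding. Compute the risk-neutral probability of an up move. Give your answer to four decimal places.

Risk-neutral probability p = (1 + 0.04 − 0.95)/(1.5 − 0.95) = 0.0900/0.5500 = 0.1636

p = 0.1636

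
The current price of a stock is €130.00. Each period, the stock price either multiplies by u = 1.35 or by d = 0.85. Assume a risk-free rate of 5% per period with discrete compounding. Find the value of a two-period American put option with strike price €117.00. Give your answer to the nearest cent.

Risk-neutral probability p = (1 + 0.05 − 0.85)/(1.35 − 0.85) = 0.2000/0.5000 = 0.4000
Terminal stock prices: S_uu = 236.9, S_ud = 149.2, S_dd = 93.92
Terminal payoffs (K − S): max(-119.9, 0) = 0, max(-32.17, 0) = 0, max(23.08, 0) = 23.08
Node u (S = 175.5): continuation = 1/1.05·[0.4000·0.0000 + 0.6000·0.0000] = 0.0000; exercise value = 0.0000 ≤ continuation, so V_u = 0.0000
Node d (S = 110.5): continuation = 1/1.05·[0.4000·0.0000 + 0.6000·23.0750] = 13.1857; exercise value = 6.5000 ≤ continuation, so V_d = 13.1857
Node 0 (S = 130): continuation = 1/1.05·[0.4000·0.0000 + 0.6000·13.1857] = 7.5347; exercise value = 0.0000 ≤ continuation, so V_0 = 7.5347

€7.53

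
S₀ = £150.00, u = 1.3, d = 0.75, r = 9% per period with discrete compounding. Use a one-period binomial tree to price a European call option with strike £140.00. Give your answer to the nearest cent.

£31.19

Risk-neutral probability p = (1 + 0.09 − 0.75)/(1.3 − 0.75) = 0.3400/0.5500 = 0.6182
Terminal stock prices: S_u = 195, S_d = 112.5
Terminal payoffs (S − K): max(55, 0) = 55, max(-27.5, 0) = 0
Node 0 (S = 150): V_0 = 1/1.09·[0.6182·55.0000 + 0.3818·0.0000] = 31.1927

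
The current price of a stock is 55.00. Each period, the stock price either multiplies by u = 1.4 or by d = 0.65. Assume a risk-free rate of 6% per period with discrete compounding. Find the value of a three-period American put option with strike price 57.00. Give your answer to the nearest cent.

11.40

Risk-neutral probability p = (1 + 0.06 − 0.65)/(1.4 − 0.65) = 0.4100/0.7500 = 0.5467
Terminal stock prices: S_uuu = 150.9, S_uud = 70.07, S_udd = 32.53, S_ddd = 15.1
Terminal payoffs (K − S): max(-93.92, 0) = 0, max(-13.07, 0) = 0, max(24.47, 0) = 24.47, max(41.9, 0) = 41.9
Node uu (S = 107.8): continuation = 1/1.06·[0.5467·0.0000 + 0.4533·0.0000] = 0.0000; exercise value = 0.0000 ≤ continuation, so V_uu = 0.0000
Node ud (S = 50.05): continuation = 1/1.06·[0.5467·0.0000 + 0.4533·24.4675] = 10.4641; exercise value = 6.9500 ≤ continuation, so V_ud = 10.4641
Node dd (S = 23.24): continuation = 1/1.06·[0.5467·24.4675 + 0.4533·41.8956] = 30.5361; exercise value = 33.7625 > continuation, so V_dd = 33.7625 (exercise)
Node u (S = 77): continuation = 1/1.06·[0.5467·0.0000 + 0.4533·10.4641] = 4.4752; exercise value = 0.0000 ≤ continuation, so V_u = 4.4752
Node d (S = 35.75): continuation = 1/1.06·[0.5467·10.4641 + 0.4533·33.7625] = 19.8359; exercise value = 21.2500 > continuation, so V_d = 21.2500 (exercise)
Node 0 (S = 55): continuation = 1/1.06·[0.5467·4.4752 + 0.4533·21.2500] = 11.3960; exercise value = 2.0000 ≤ continuation, so V_0 = 11.3960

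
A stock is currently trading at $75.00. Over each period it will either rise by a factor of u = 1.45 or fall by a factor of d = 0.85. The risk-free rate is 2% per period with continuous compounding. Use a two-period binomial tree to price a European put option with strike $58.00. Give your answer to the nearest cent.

Risk-neutral probability p = (e^0.02 − 0.85)/(1.45 − 0.85) = 0.1702/0.6000 = 0.2837
Terminal stock prices: S_uu = 157.7, S_ud = 92.44, S_dd = 54.19
Terminal payoffs (K − S): max(-99.69, 0) = 0, max(-34.44, 0) = 0, max(3.813, 0) = 3.813
Node u (S = 108.8): V_u = e^(−0.02)·[0.2837·0.0000 + 0.7163·0.0000] = 0.0000
Node d (S = 63.75): V_d = e^(−0.02)·[0.2837·0.0000 + 0.7163·3.8125] = 2.6769
Node 0 (S = 75): V_0 = e^(−0.02)·[0.2837·0.0000 + 0.7163·2.6769] = 1.8796

$1.88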